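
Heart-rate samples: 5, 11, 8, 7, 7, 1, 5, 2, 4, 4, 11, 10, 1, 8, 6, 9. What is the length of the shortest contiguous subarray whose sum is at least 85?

14

add 5: running sum 5 < 85
add 11: running sum 16 < 85
add 8: running sum 24 < 85
add 7: running sum 31 < 85
add 7: running sum 38 < 85
add 1: running sum 39 < 85
add 5: running sum 44 < 85
add 2: running sum 46 < 85
add 4: running sum 50 < 85
add 4: running sum 54 < 85
add 11: running sum 65 < 85
add 10: running sum 75 < 85
add 1: running sum 76 < 85
add 8: running sum 84 < 85
add 6: shortest ending here [11, 8, 7, 7, 1, 5, 2, 4, 4, 11, 10, 1, 8, 6] sum 85, len 14
add 9: shortest ending here [11, 8, 7, 7, 1, 5, 2, 4, 4, 11, 10, 1, 8, 6, 9] sum 94, len 15
Shortest qualifying length: 14.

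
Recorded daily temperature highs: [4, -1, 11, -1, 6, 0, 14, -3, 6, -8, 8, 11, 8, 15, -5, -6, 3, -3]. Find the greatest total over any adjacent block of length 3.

(4, -1, 11) → sum 14
(-1, 11, -1) → sum 9
(11, -1, 6) → sum 16
(-1, 6, 0) → sum 5
(6, 0, 14) → sum 20
(0, 14, -3) → sum 11
(14, -3, 6) → sum 17
(-3, 6, -8) → sum -5
(6, -8, 8) → sum 6
(-8, 8, 11) → sum 11
(8, 11, 8) → sum 27
(11, 8, 15) → sum 34
(8, 15, -5) → sum 18
(15, -5, -6) → sum 4
(-5, -6, 3) → sum -8
(-6, 3, -3) → sum -6
Greatest of these is 34.

34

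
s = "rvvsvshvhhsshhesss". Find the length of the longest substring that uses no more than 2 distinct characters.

6

add r: window [r] (1 distinct), len 1
add v: window [r, v] (2 distinct), len 2
add v: window [r, v, v] (2 distinct), len 3
add s: window [v, v, s] (2 distinct), len 3
add v: window [v, v, s, v] (2 distinct), len 4
add s: window [v, v, s, v, s] (2 distinct), len 5
add h: window [s, h] (2 distinct), len 2
add v: window [h, v] (2 distinct), len 2
add h: window [h, v, h] (2 distinct), len 3
add h: window [h, v, h, h] (2 distinct), len 4
add s: window [h, h, s] (2 distinct), len 3
add s: window [h, h, s, s] (2 distinct), len 4
add h: window [h, h, s, s, h] (2 distinct), len 5
add h: window [h, h, s, s, h, h] (2 distinct), len 6
add e: window [h, h, e] (2 distinct), len 3
add s: window [e, s] (2 distinct), len 2
add s: window [e, s, s] (2 distinct), len 3
add s: window [e, s, s, s] (2 distinct), len 4
Longest length with ≤2 distinct: 6.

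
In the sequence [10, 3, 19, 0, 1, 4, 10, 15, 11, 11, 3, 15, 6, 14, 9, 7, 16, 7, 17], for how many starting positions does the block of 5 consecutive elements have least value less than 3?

5

(10, 3, 19, 0, 1) → min 0  < 3 ✓
(3, 19, 0, 1, 4) → min 0  < 3 ✓
(19, 0, 1, 4, 10) → min 0  < 3 ✓
(0, 1, 4, 10, 15) → min 0  < 3 ✓
(1, 4, 10, 15, 11) → min 1  < 3 ✓
(4, 10, 15, 11, 11) → min 4
(10, 15, 11, 11, 3) → min 3
(15, 11, 11, 3, 15) → min 3
(11, 11, 3, 15, 6) → min 3
(11, 3, 15, 6, 14) → min 3
(3, 15, 6, 14, 9) → min 3
(15, 6, 14, 9, 7) → min 6
(6, 14, 9, 7, 16) → min 6
(14, 9, 7, 16, 7) → min 7
(9, 7, 16, 7, 17) → min 7
5 windows satisfy the condition.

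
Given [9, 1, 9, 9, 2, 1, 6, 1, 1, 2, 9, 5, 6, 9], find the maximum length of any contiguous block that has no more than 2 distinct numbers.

add 9: window [9] (1 distinct), len 1
add 1: window [9, 1] (2 distinct), len 2
add 9: window [9, 1, 9] (2 distinct), len 3
add 9: window [9, 1, 9, 9] (2 distinct), len 4
add 2: window [9, 9, 2] (2 distinct), len 3
add 1: window [2, 1] (2 distinct), len 2
add 6: window [1, 6] (2 distinct), len 2
add 1: window [1, 6, 1] (2 distinct), len 3
add 1: window [1, 6, 1, 1] (2 distinct), len 4
add 2: window [1, 1, 2] (2 distinct), len 3
add 9: window [2, 9] (2 distinct), len 2
add 5: window [9, 5] (2 distinct), len 2
add 6: window [5, 6] (2 distinct), len 2
add 9: window [6, 9] (2 distinct), len 2
Longest length with ≤2 distinct: 4.

4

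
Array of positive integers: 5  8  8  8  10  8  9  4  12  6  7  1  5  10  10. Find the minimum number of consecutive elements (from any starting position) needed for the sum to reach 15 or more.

add 5: running sum 5 < 15
add 8: running sum 13 < 15
end 2: [8, 8] sum 16, len 2
end 3: [8, 8] sum 16, len 2
end 4: [8, 10] sum 18, len 2
end 5: [10, 8] sum 18, len 2
end 6: [8, 9] sum 17, len 2
end 7: [8, 9, 4] sum 21, len 3
end 8: [4, 12] sum 16, len 2
end 9: [12, 6] sum 18, len 2
end 10: [12, 6, 7] sum 25, len 3
end 11: [12, 6, 7, 1] sum 26, len 4
end 12: [6, 7, 1, 5] sum 19, len 4
end 13: [5, 10] sum 15, len 2
end 14: [10, 10] sum 20, len 2
Shortest qualifying length: 2.

2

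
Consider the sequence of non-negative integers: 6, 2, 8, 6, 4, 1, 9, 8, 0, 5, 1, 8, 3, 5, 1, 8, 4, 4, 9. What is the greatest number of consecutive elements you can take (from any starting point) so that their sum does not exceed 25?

7

→ 6: sum 6, len 1
→ 2: sum 8, len 2
→ 8: sum 16, len 3
→ 6: sum 22, len 4
→ 4 (dropped 6): sum 20, len 4
→ 1: sum 21, len 5
→ 9 (dropped 2, 8): sum 20, len 4
→ 8 (dropped 6): sum 22, len 4
→ 0: sum 22, len 5
→ 5 (dropped 4): sum 23, len 5
→ 1: sum 24, len 6
→ 8 (dropped 1, 9): sum 22, len 5
→ 3: sum 25, len 6
→ 5 (dropped 8): sum 22, len 6
→ 1: sum 23, len 7
→ 8 (dropped 0, 5, 1): sum 25, len 5
→ 4 (dropped 8): sum 21, len 5
→ 4: sum 25, len 6
→ 9 (dropped 3, 5, 1): sum 25, len 4
Longest length seen: 7.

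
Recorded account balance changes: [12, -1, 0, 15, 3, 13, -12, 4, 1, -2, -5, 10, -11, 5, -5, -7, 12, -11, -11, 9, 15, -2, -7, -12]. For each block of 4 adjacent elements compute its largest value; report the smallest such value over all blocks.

4

[12, -1, 0, 15] → max 15
[-1, 0, 15, 3] → max 15
[0, 15, 3, 13] → max 15
[15, 3, 13, -12] → max 15
[3, 13, -12, 4] → max 13
[13, -12, 4, 1] → max 13
[-12, 4, 1, -2] → max 4
[4, 1, -2, -5] → max 4
[1, -2, -5, 10] → max 10
[-2, -5, 10, -11] → max 10
[-5, 10, -11, 5] → max 10
[10, -11, 5, -5] → max 10
[-11, 5, -5, -7] → max 5
[5, -5, -7, 12] → max 12
[-5, -7, 12, -11] → max 12
[-7, 12, -11, -11] → max 12
[12, -11, -11, 9] → max 12
[-11, -11, 9, 15] → max 15
[-11, 9, 15, -2] → max 15
[9, 15, -2, -7] → max 15
[15, -2, -7, -12] → max 15
Smallest of these is 4.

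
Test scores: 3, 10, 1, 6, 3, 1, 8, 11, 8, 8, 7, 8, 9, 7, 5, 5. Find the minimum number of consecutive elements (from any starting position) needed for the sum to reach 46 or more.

add 3: running sum 3 < 46
add 10: running sum 13 < 46
add 1: running sum 14 < 46
add 6: running sum 20 < 46
add 3: running sum 23 < 46
add 1: running sum 24 < 46
add 8: running sum 32 < 46
add 11: running sum 43 < 46
end 8: [10, 1, 6, 3, 1, 8, 11, 8] sum 48, len 8
end 9: [1, 6, 3, 1, 8, 11, 8, 8] sum 46, len 8
end 10: [3, 1, 8, 11, 8, 8, 7] sum 46, len 7
end 11: [8, 11, 8, 8, 7, 8] sum 50, len 6
end 12: [11, 8, 8, 7, 8, 9] sum 51, len 6
end 13: [8, 8, 7, 8, 9, 7] sum 47, len 6
end 14: [8, 8, 7, 8, 9, 7, 5] sum 52, len 7
end 15: [8, 7, 8, 9, 7, 5, 5] sum 49, len 7
Shortest qualifying length: 6.

6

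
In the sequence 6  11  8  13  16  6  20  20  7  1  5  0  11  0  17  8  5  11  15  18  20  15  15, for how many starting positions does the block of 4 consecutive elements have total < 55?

15

6 11 8 13 → sum 38  < 55 ✓
11 8 13 16 → sum 48  < 55 ✓
8 13 16 6 → sum 43  < 55 ✓
13 16 6 20 → sum 55
16 6 20 20 → sum 62
6 20 20 7 → sum 53  < 55 ✓
20 20 7 1 → sum 48  < 55 ✓
20 7 1 5 → sum 33  < 55 ✓
7 1 5 0 → sum 13  < 55 ✓
1 5 0 11 → sum 17  < 55 ✓
5 0 11 0 → sum 16  < 55 ✓
0 11 0 17 → sum 28  < 55 ✓
11 0 17 8 → sum 36  < 55 ✓
0 17 8 5 → sum 30  < 55 ✓
17 8 5 11 → sum 41  < 55 ✓
8 5 11 15 → sum 39  < 55 ✓
5 11 15 18 → sum 49  < 55 ✓
11 15 18 20 → sum 64
15 18 20 15 → sum 68
18 20 15 15 → sum 68
15 windows satisfy the condition.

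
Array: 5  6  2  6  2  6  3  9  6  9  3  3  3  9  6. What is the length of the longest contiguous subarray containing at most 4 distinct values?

14

Extend right; when distinct count exceeds 4, shrink from the left:
[5] 1 distinct, len 1
[5, 6] 2 distinct, len 2
[5, 6, 2] 3 distinct, len 3
[5, 6, 2, 6] 3 distinct, len 4
[5, 6, 2, 6, 2] 3 distinct, len 5
[5, 6, 2, 6, 2, 6] 3 distinct, len 6
[5, 6, 2, 6, 2, 6, 3] 4 distinct, len 7
[6, 2, 6, 2, 6, 3, 9] 4 distinct, len 7
[6, 2, 6, 2, 6, 3, 9, 6] 4 distinct, len 8
[6, 2, 6, 2, 6, 3, 9, 6, 9] 4 distinct, len 9
[6, 2, 6, 2, 6, 3, 9, 6, 9, 3] 4 distinct, len 10
[6, 2, 6, 2, 6, 3, 9, 6, 9, 3, 3] 4 distinct, len 11
[6, 2, 6, 2, 6, 3, 9, 6, 9, 3, 3, 3] 4 distinct, len 12
[6, 2, 6, 2, 6, 3, 9, 6, 9, 3, 3, 3, 9] 4 distinct, len 13
[6, 2, 6, 2, 6, 3, 9, 6, 9, 3, 3, 3, 9, 6] 4 distinct, len 14
Longest length with ≤4 distinct: 14.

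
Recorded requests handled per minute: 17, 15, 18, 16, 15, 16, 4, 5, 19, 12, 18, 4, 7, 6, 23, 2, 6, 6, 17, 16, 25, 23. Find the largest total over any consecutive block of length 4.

(17, 15, 18, 16) → sum 66
(15, 18, 16, 15) → sum 64
(18, 16, 15, 16) → sum 65
(16, 15, 16, 4) → sum 51
(15, 16, 4, 5) → sum 40
(16, 4, 5, 19) → sum 44
(4, 5, 19, 12) → sum 40
(5, 19, 12, 18) → sum 54
(19, 12, 18, 4) → sum 53
(12, 18, 4, 7) → sum 41
(18, 4, 7, 6) → sum 35
(4, 7, 6, 23) → sum 40
(7, 6, 23, 2) → sum 38
(6, 23, 2, 6) → sum 37
(23, 2, 6, 6) → sum 37
(2, 6, 6, 17) → sum 31
(6, 6, 17, 16) → sum 45
(6, 17, 16, 25) → sum 64
(17, 16, 25, 23) → sum 81
Largest of these is 81.

81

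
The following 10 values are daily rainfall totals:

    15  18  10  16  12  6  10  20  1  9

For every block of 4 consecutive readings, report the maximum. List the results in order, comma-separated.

15 18 10 16 → max 18
18 10 16 12 → max 18
10 16 12 6 → max 16
16 12 6 10 → max 16
12 6 10 20 → max 20
6 10 20 1 → max 20
10 20 1 9 → max 20

18, 18, 16, 16, 20, 20, 20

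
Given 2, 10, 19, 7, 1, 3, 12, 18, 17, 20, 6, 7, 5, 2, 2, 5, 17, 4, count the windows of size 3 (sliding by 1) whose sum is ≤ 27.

9

[2, 10, 19] → sum 31
[10, 19, 7] → sum 36
[19, 7, 1] → sum 27  ≤ 27 ✓
[7, 1, 3] → sum 11  ≤ 27 ✓
[1, 3, 12] → sum 16  ≤ 27 ✓
[3, 12, 18] → sum 33
[12, 18, 17] → sum 47
[18, 17, 20] → sum 55
[17, 20, 6] → sum 43
[20, 6, 7] → sum 33
[6, 7, 5] → sum 18  ≤ 27 ✓
[7, 5, 2] → sum 14  ≤ 27 ✓
[5, 2, 2] → sum 9  ≤ 27 ✓
[2, 2, 5] → sum 9  ≤ 27 ✓
[2, 5, 17] → sum 24  ≤ 27 ✓
[5, 17, 4] → sum 26  ≤ 27 ✓
9 windows satisfy the condition.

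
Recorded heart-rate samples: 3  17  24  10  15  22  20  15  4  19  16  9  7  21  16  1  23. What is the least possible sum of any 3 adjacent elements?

[3, 17, 24] → sum 44
[17, 24, 10] → sum 51
[24, 10, 15] → sum 49
[10, 15, 22] → sum 47
[15, 22, 20] → sum 57
[22, 20, 15] → sum 57
[20, 15, 4] → sum 39
[15, 4, 19] → sum 38
[4, 19, 16] → sum 39
[19, 16, 9] → sum 44
[16, 9, 7] → sum 32
[9, 7, 21] → sum 37
[7, 21, 16] → sum 44
[21, 16, 1] → sum 38
[16, 1, 23] → sum 40
Least of these is 32.

32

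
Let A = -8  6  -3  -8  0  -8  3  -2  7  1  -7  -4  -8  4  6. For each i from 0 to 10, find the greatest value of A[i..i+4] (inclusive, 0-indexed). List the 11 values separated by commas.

6, 6, 3, 3, 7, 7, 7, 7, 7, 4, 6

(-8, 6, -3, -8, 0) → max 6
(6, -3, -8, 0, -8) → max 6
(-3, -8, 0, -8, 3) → max 3
(-8, 0, -8, 3, -2) → max 3
(0, -8, 3, -2, 7) → max 7
(-8, 3, -2, 7, 1) → max 7
(3, -2, 7, 1, -7) → max 7
(-2, 7, 1, -7, -4) → max 7
(7, 1, -7, -4, -8) → max 7
(1, -7, -4, -8, 4) → max 4
(-7, -4, -8, 4, 6) → max 6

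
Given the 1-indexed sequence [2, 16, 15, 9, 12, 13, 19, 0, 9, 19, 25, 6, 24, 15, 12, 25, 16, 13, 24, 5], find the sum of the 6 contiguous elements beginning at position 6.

Elements at indices 6..11: 13, 19, 0, 9, 19, 25
sum(13, 19, 0, 9, 19, 25) = 85

85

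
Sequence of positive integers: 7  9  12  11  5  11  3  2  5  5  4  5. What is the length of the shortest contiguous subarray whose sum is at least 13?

2

add 7: running sum 7 < 13
end 1: [7, 9] sum 16, len 2
end 2: [9, 12] sum 21, len 2
end 3: [12, 11] sum 23, len 2
end 4: [11, 5] sum 16, len 2
end 5: [5, 11] sum 16, len 2
end 6: [11, 3] sum 14, len 2
end 7: [11, 3, 2] sum 16, len 3
end 8: [11, 3, 2, 5] sum 21, len 4
end 9: [3, 2, 5, 5] sum 15, len 4
end 10: [5, 5, 4] sum 14, len 3
end 11: [5, 4, 5] sum 14, len 3
Shortest qualifying length: 2.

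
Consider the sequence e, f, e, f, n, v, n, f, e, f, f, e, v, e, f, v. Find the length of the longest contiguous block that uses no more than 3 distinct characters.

9

Extend right; when distinct count exceeds 3, shrink from the left:
add e: window [e] (1 distinct), len 1
add f: window [e, f] (2 distinct), len 2
add e: window [e, f, e] (2 distinct), len 3
add f: window [e, f, e, f] (2 distinct), len 4
add n: window [e, f, e, f, n] (3 distinct), len 5
add v: window [f, n, v] (3 distinct), len 3
add n: window [f, n, v, n] (3 distinct), len 4
add f: window [f, n, v, n, f] (3 distinct), len 5
add e: window [n, f, e] (3 distinct), len 3
add f: window [n, f, e, f] (3 distinct), len 4
add f: window [n, f, e, f, f] (3 distinct), len 5
add e: window [n, f, e, f, f, e] (3 distinct), len 6
add v: window [f, e, f, f, e, v] (3 distinct), len 6
add e: window [f, e, f, f, e, v, e] (3 distinct), len 7
add f: window [f, e, f, f, e, v, e, f] (3 distinct), len 8
add v: window [f, e, f, f, e, v, e, f, v] (3 distinct), len 9
Longest length with ≤3 distinct: 9.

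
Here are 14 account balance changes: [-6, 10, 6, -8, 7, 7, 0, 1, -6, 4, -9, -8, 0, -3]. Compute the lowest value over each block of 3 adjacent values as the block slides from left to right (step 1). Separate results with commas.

-6 10 6 → min -6
10 6 -8 → min -8
6 -8 7 → min -8
-8 7 7 → min -8
7 7 0 → min 0
7 0 1 → min 0
0 1 -6 → min -6
1 -6 4 → min -6
-6 4 -9 → min -9
4 -9 -8 → min -9
-9 -8 0 → min -9
-8 0 -3 → min -8

-6, -8, -8, -8, 0, 0, -6, -6, -9, -9, -9, -8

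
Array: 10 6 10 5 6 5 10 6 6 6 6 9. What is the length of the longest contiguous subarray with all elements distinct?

3

add 10: [10] len 1
add 6: [10, 6] len 2
add 10 (repeat 10, move left end past it): [6, 10] len 2
add 5: [6, 10, 5] len 3
add 6 (repeat 6, move left end past it): [10, 5, 6] len 3
add 5 (repeat 5, move left end past it): [6, 5] len 2
add 10: [6, 5, 10] len 3
add 6 (repeat 6, move left end past it): [5, 10, 6] len 3
add 6 (repeat 6, move left end past it): [6] len 1
add 6 (repeat 6, move left end past it): [6] len 1
add 6 (repeat 6, move left end past it): [6] len 1
add 9: [6, 9] len 2
Longest all-distinct length: 3.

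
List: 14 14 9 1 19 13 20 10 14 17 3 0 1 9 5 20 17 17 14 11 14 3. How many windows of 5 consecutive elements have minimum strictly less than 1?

[14, 14, 9, 1, 19] → min 1
[14, 9, 1, 19, 13] → min 1
[9, 1, 19, 13, 20] → min 1
[1, 19, 13, 20, 10] → min 1
[19, 13, 20, 10, 14] → min 10
[13, 20, 10, 14, 17] → min 10
[20, 10, 14, 17, 3] → min 3
[10, 14, 17, 3, 0] → min 0  < 1 ✓
[14, 17, 3, 0, 1] → min 0  < 1 ✓
[17, 3, 0, 1, 9] → min 0  < 1 ✓
[3, 0, 1, 9, 5] → min 0  < 1 ✓
[0, 1, 9, 5, 20] → min 0  < 1 ✓
[1, 9, 5, 20, 17] → min 1
[9, 5, 20, 17, 17] → min 5
[5, 20, 17, 17, 14] → min 5
[20, 17, 17, 14, 11] → min 11
[17, 17, 14, 11, 14] → min 11
[17, 14, 11, 14, 3] → min 3
5 windows satisfy the condition.

5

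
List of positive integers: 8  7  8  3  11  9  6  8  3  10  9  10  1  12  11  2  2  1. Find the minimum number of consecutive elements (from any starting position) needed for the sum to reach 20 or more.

add 8: running sum 8 < 20
add 7: running sum 15 < 20
add 8: shortest ending here [8, 7, 8] sum 23, len 3
add 3: shortest ending here [8, 7, 8, 3] sum 26, len 4
add 11: shortest ending here [8, 3, 11] sum 22, len 3
add 9: shortest ending here [11, 9] sum 20, len 2
add 6: shortest ending here [11, 9, 6] sum 26, len 3
add 8: shortest ending here [9, 6, 8] sum 23, len 3
add 3: shortest ending here [9, 6, 8, 3] sum 26, len 4
add 10: shortest ending here [8, 3, 10] sum 21, len 3
add 9: shortest ending here [3, 10, 9] sum 22, len 3
add 10: shortest ending here [10, 9, 10] sum 29, len 3
add 1: shortest ending here [9, 10, 1] sum 20, len 3
add 12: shortest ending here [10, 1, 12] sum 23, len 3
add 11: shortest ending here [12, 11] sum 23, len 2
add 2: shortest ending here [12, 11, 2] sum 25, len 3
add 2: shortest ending here [12, 11, 2, 2] sum 27, len 4
add 1: shortest ending here [12, 11, 2, 2, 1] sum 28, len 5
Shortest qualifying length: 2.

2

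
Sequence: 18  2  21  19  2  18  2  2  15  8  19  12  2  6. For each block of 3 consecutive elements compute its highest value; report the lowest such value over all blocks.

(18, 2, 21) → max 21
(2, 21, 19) → max 21
(21, 19, 2) → max 21
(19, 2, 18) → max 19
(2, 18, 2) → max 18
(18, 2, 2) → max 18
(2, 2, 15) → max 15
(2, 15, 8) → max 15
(15, 8, 19) → max 19
(8, 19, 12) → max 19
(19, 12, 2) → max 19
(12, 2, 6) → max 12
Lowest of these is 12.

12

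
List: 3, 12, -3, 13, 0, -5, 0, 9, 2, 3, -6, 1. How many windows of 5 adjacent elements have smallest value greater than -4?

1

[3, 12, -3, 13, 0] → min -3  > -4 ✓
[12, -3, 13, 0, -5] → min -5
[-3, 13, 0, -5, 0] → min -5
[13, 0, -5, 0, 9] → min -5
[0, -5, 0, 9, 2] → min -5
[-5, 0, 9, 2, 3] → min -5
[0, 9, 2, 3, -6] → min -6
[9, 2, 3, -6, 1] → min -6
1 window satisfy the condition.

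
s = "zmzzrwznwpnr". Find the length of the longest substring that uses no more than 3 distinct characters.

5

Extend right; when distinct count exceeds 3, shrink from the left:
[z] 1 distinct, len 1
[z, m] 2 distinct, len 2
[z, m, z] 2 distinct, len 3
[z, m, z, z] 2 distinct, len 4
[z, m, z, z, r] 3 distinct, len 5
[z, z, r, w] 3 distinct, len 4
[z, z, r, w, z] 3 distinct, len 5
[w, z, n] 3 distinct, len 3
[w, z, n, w] 3 distinct, len 4
[n, w, p] 3 distinct, len 3
[n, w, p, n] 3 distinct, len 4
[p, n, r] 3 distinct, len 3
Longest length with ≤3 distinct: 5.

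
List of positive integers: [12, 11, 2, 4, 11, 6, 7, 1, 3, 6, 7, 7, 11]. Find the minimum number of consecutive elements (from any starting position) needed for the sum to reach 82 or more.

add 12: running sum 12 < 82
add 11: running sum 23 < 82
add 2: running sum 25 < 82
add 4: running sum 29 < 82
add 11: running sum 40 < 82
add 6: running sum 46 < 82
add 7: running sum 53 < 82
add 1: running sum 54 < 82
add 3: running sum 57 < 82
add 6: running sum 63 < 82
add 7: running sum 70 < 82
add 7: running sum 77 < 82
add 11: shortest ending here [12, 11, 2, 4, 11, 6, 7, 1, 3, 6, 7, 7, 11] sum 88, len 13
Shortest qualifying length: 13.

13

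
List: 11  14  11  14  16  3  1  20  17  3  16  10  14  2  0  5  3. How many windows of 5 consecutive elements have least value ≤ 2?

11 14 11 14 16 → min 11
14 11 14 16 3 → min 3
11 14 16 3 1 → min 1  ≤ 2 ✓
14 16 3 1 20 → min 1  ≤ 2 ✓
16 3 1 20 17 → min 1  ≤ 2 ✓
3 1 20 17 3 → min 1  ≤ 2 ✓
1 20 17 3 16 → min 1  ≤ 2 ✓
20 17 3 16 10 → min 3
17 3 16 10 14 → min 3
3 16 10 14 2 → min 2  ≤ 2 ✓
16 10 14 2 0 → min 0  ≤ 2 ✓
10 14 2 0 5 → min 0  ≤ 2 ✓
14 2 0 5 3 → min 0  ≤ 2 ✓
9 windows satisfy the condition.

9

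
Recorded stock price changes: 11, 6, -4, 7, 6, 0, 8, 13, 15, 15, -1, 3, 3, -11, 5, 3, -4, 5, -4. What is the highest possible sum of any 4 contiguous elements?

51

Window sums for each of the 16 positions:
(11, 6, -4, 7) → sum 20
(6, -4, 7, 6) → sum 15
(-4, 7, 6, 0) → sum 9
(7, 6, 0, 8) → sum 21
(6, 0, 8, 13) → sum 27
(0, 8, 13, 15) → sum 36
(8, 13, 15, 15) → sum 51
(13, 15, 15, -1) → sum 42
(15, 15, -1, 3) → sum 32
(15, -1, 3, 3) → sum 20
(-1, 3, 3, -11) → sum -6
(3, 3, -11, 5) → sum 0
(3, -11, 5, 3) → sum 0
(-11, 5, 3, -4) → sum -7
(5, 3, -4, 5) → sum 9
(3, -4, 5, -4) → sum 0
Highest of these is 51.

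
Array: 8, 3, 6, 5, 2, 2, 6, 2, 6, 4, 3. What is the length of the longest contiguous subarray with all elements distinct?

[8] len 1
[8, 3] len 2
[8, 3, 6] len 3
[8, 3, 6, 5] len 4
[8, 3, 6, 5, 2] len 5
[2] len 1
[2, 6] len 2
[6, 2] len 2
[2, 6] len 2
[2, 6, 4] len 3
[2, 6, 4, 3] len 4
Longest all-distinct length: 5.

5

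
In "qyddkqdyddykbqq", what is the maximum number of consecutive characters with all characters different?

add q: [q] len 1
add y: [q, y] len 2
add d: [q, y, d] len 3
add d (repeat d, move left end past it): [d] len 1
add k: [d, k] len 2
add q: [d, k, q] len 3
add d (repeat d, move left end past it): [k, q, d] len 3
add y: [k, q, d, y] len 4
add d (repeat d, move left end past it): [y, d] len 2
add d (repeat d, move left end past it): [d] len 1
add y: [d, y] len 2
add k: [d, y, k] len 3
add b: [d, y, k, b] len 4
add q: [d, y, k, b, q] len 5
add q (repeat q, move left end past it): [q] len 1
Longest all-distinct length: 5.

5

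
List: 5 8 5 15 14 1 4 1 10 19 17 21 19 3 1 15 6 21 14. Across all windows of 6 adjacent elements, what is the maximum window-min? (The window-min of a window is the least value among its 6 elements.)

3

(5, 8, 5, 15, 14, 1) → min 1
(8, 5, 15, 14, 1, 4) → min 1
(5, 15, 14, 1, 4, 1) → min 1
(15, 14, 1, 4, 1, 10) → min 1
(14, 1, 4, 1, 10, 19) → min 1
(1, 4, 1, 10, 19, 17) → min 1
(4, 1, 10, 19, 17, 21) → min 1
(1, 10, 19, 17, 21, 19) → min 1
(10, 19, 17, 21, 19, 3) → min 3
(19, 17, 21, 19, 3, 1) → min 1
(17, 21, 19, 3, 1, 15) → min 1
(21, 19, 3, 1, 15, 6) → min 1
(19, 3, 1, 15, 6, 21) → min 1
(3, 1, 15, 6, 21, 14) → min 1
Maximum of these is 3.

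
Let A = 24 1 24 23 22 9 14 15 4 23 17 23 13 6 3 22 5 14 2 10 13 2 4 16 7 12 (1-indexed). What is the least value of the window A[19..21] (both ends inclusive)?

2

Elements at indices 19..21: 2, 10, 13
min(2, 10, 13) = 2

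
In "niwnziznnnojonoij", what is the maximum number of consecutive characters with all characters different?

add n: [n] len 1
add i: [n, i] len 2
add w: [n, i, w] len 3
add n (repeat n, move left end past it): [i, w, n] len 3
add z: [i, w, n, z] len 4
add i (repeat i, move left end past it): [w, n, z, i] len 4
add z (repeat z, move left end past it): [i, z] len 2
add n: [i, z, n] len 3
add n (repeat n, move left end past it): [n] len 1
add n (repeat n, move left end past it): [n] len 1
add o: [n, o] len 2
add j: [n, o, j] len 3
add o (repeat o, move left end past it): [j, o] len 2
add n: [j, o, n] len 3
add o (repeat o, move left end past it): [n, o] len 2
add i: [n, o, i] len 3
add j: [n, o, i, j] len 4
Longest all-distinct length: 4.

4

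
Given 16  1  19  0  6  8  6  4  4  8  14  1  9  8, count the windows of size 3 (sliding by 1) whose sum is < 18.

[16, 1, 19] → sum 36
[1, 19, 0] → sum 20
[19, 0, 6] → sum 25
[0, 6, 8] → sum 14  < 18 ✓
[6, 8, 6] → sum 20
[8, 6, 4] → sum 18
[6, 4, 4] → sum 14  < 18 ✓
[4, 4, 8] → sum 16  < 18 ✓
[4, 8, 14] → sum 26
[8, 14, 1] → sum 23
[14, 1, 9] → sum 24
[1, 9, 8] → sum 18
3 windows satisfy the condition.

3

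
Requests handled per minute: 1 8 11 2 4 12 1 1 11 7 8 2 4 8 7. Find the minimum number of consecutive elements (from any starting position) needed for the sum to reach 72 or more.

Extend right; whenever the sum reaches 72, record the length and shrink from the left:
add 1: running sum 1 < 72
add 8: running sum 9 < 72
add 11: running sum 20 < 72
add 2: running sum 22 < 72
add 4: running sum 26 < 72
add 12: running sum 38 < 72
add 1: running sum 39 < 72
add 1: running sum 40 < 72
add 11: running sum 51 < 72
add 7: running sum 58 < 72
add 8: running sum 66 < 72
add 2: running sum 68 < 72
end 12: [1, 8, 11, 2, 4, 12, 1, 1, 11, 7, 8, 2, 4] sum 72, len 13
end 13: [8, 11, 2, 4, 12, 1, 1, 11, 7, 8, 2, 4, 8] sum 79, len 13
end 14: [11, 2, 4, 12, 1, 1, 11, 7, 8, 2, 4, 8, 7] sum 78, len 13
Shortest qualifying length: 13.

13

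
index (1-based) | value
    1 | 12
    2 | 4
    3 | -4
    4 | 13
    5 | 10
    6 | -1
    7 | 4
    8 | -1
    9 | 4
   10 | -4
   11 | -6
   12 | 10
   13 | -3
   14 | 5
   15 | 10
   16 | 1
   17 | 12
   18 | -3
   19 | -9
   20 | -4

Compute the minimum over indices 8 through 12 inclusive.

Elements at indices 8..12: -1, 4, -4, -6, 10
min(-1, 4, -4, -6, 10) = -6

-6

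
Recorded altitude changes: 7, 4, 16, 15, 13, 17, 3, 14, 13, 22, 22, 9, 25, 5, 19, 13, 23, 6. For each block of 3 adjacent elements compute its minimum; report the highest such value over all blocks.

13

[7, 4, 16] → min 4
[4, 16, 15] → min 4
[16, 15, 13] → min 13
[15, 13, 17] → min 13
[13, 17, 3] → min 3
[17, 3, 14] → min 3
[3, 14, 13] → min 3
[14, 13, 22] → min 13
[13, 22, 22] → min 13
[22, 22, 9] → min 9
[22, 9, 25] → min 9
[9, 25, 5] → min 5
[25, 5, 19] → min 5
[5, 19, 13] → min 5
[19, 13, 23] → min 13
[13, 23, 6] → min 6
Highest of these is 13.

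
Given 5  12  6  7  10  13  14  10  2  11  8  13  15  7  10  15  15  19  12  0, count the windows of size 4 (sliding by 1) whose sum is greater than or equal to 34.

15

(5, 12, 6, 7) → sum 30
(12, 6, 7, 10) → sum 35  ≥ 34 ✓
(6, 7, 10, 13) → sum 36  ≥ 34 ✓
(7, 10, 13, 14) → sum 44  ≥ 34 ✓
(10, 13, 14, 10) → sum 47  ≥ 34 ✓
(13, 14, 10, 2) → sum 39  ≥ 34 ✓
(14, 10, 2, 11) → sum 37  ≥ 34 ✓
(10, 2, 11, 8) → sum 31
(2, 11, 8, 13) → sum 34  ≥ 34 ✓
(11, 8, 13, 15) → sum 47  ≥ 34 ✓
(8, 13, 15, 7) → sum 43  ≥ 34 ✓
(13, 15, 7, 10) → sum 45  ≥ 34 ✓
(15, 7, 10, 15) → sum 47  ≥ 34 ✓
(7, 10, 15, 15) → sum 47  ≥ 34 ✓
(10, 15, 15, 19) → sum 59  ≥ 34 ✓
(15, 15, 19, 12) → sum 61  ≥ 34 ✓
(15, 19, 12, 0) → sum 46  ≥ 34 ✓
15 windows satisfy the condition.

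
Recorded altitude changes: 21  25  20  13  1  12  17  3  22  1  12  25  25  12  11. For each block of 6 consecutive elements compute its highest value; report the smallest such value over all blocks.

20

(21, 25, 20, 13, 1, 12) → max 25
(25, 20, 13, 1, 12, 17) → max 25
(20, 13, 1, 12, 17, 3) → max 20
(13, 1, 12, 17, 3, 22) → max 22
(1, 12, 17, 3, 22, 1) → max 22
(12, 17, 3, 22, 1, 12) → max 22
(17, 3, 22, 1, 12, 25) → max 25
(3, 22, 1, 12, 25, 25) → max 25
(22, 1, 12, 25, 25, 12) → max 25
(1, 12, 25, 25, 12, 11) → max 25
Smallest of these is 20.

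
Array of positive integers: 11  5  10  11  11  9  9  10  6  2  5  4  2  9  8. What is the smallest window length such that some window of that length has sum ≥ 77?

add 11: running sum 11 < 77
add 5: running sum 16 < 77
add 10: running sum 26 < 77
add 11: running sum 37 < 77
add 11: running sum 48 < 77
add 9: running sum 57 < 77
add 9: running sum 66 < 77
add 10: running sum 76 < 77
end 8: [11, 5, 10, 11, 11, 9, 9, 10, 6] sum 82, len 9
end 9: [11, 5, 10, 11, 11, 9, 9, 10, 6, 2] sum 84, len 10
end 10: [5, 10, 11, 11, 9, 9, 10, 6, 2, 5] sum 78, len 10
end 11: [10, 11, 11, 9, 9, 10, 6, 2, 5, 4] sum 77, len 10
end 12: [10, 11, 11, 9, 9, 10, 6, 2, 5, 4, 2] sum 79, len 11
end 13: [11, 11, 9, 9, 10, 6, 2, 5, 4, 2, 9] sum 78, len 11
end 14: [11, 11, 9, 9, 10, 6, 2, 5, 4, 2, 9, 8] sum 86, len 12
Shortest qualifying length: 9.

9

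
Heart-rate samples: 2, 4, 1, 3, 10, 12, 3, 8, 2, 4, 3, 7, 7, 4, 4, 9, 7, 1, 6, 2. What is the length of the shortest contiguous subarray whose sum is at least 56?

9

add 2: running sum 2 < 56
add 4: running sum 6 < 56
add 1: running sum 7 < 56
add 3: running sum 10 < 56
add 10: running sum 20 < 56
add 12: running sum 32 < 56
add 3: running sum 35 < 56
add 8: running sum 43 < 56
add 2: running sum 45 < 56
add 4: running sum 49 < 56
add 3: running sum 52 < 56
end 11: [4, 1, 3, 10, 12, 3, 8, 2, 4, 3, 7] sum 57, len 11
end 12: [10, 12, 3, 8, 2, 4, 3, 7, 7] sum 56, len 9
end 13: [10, 12, 3, 8, 2, 4, 3, 7, 7, 4] sum 60, len 10
end 14: [10, 12, 3, 8, 2, 4, 3, 7, 7, 4, 4] sum 64, len 11
end 15: [12, 3, 8, 2, 4, 3, 7, 7, 4, 4, 9] sum 63, len 11
end 16: [3, 8, 2, 4, 3, 7, 7, 4, 4, 9, 7] sum 58, len 11
end 17: [8, 2, 4, 3, 7, 7, 4, 4, 9, 7, 1] sum 56, len 11
end 18: [8, 2, 4, 3, 7, 7, 4, 4, 9, 7, 1, 6] sum 62, len 12
end 19: [2, 4, 3, 7, 7, 4, 4, 9, 7, 1, 6, 2] sum 56, len 12
Shortest qualifying length: 9.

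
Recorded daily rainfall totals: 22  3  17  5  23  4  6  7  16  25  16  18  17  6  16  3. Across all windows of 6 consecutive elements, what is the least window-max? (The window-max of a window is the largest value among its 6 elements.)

18

(22, 3, 17, 5, 23, 4) → max 23
(3, 17, 5, 23, 4, 6) → max 23
(17, 5, 23, 4, 6, 7) → max 23
(5, 23, 4, 6, 7, 16) → max 23
(23, 4, 6, 7, 16, 25) → max 25
(4, 6, 7, 16, 25, 16) → max 25
(6, 7, 16, 25, 16, 18) → max 25
(7, 16, 25, 16, 18, 17) → max 25
(16, 25, 16, 18, 17, 6) → max 25
(25, 16, 18, 17, 6, 16) → max 25
(16, 18, 17, 6, 16, 3) → max 18
Least of these is 18.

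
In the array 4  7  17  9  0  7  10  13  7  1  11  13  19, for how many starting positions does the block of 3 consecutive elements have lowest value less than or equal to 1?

6

[4, 7, 17] → min 4
[7, 17, 9] → min 7
[17, 9, 0] → min 0  ≤ 1 ✓
[9, 0, 7] → min 0  ≤ 1 ✓
[0, 7, 10] → min 0  ≤ 1 ✓
[7, 10, 13] → min 7
[10, 13, 7] → min 7
[13, 7, 1] → min 1  ≤ 1 ✓
[7, 1, 11] → min 1  ≤ 1 ✓
[1, 11, 13] → min 1  ≤ 1 ✓
[11, 13, 19] → min 11
6 windows satisfy the condition.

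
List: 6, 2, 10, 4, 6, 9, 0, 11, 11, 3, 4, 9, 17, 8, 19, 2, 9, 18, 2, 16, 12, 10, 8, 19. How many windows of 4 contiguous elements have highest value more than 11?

12

[6, 2, 10, 4] → max 10
[2, 10, 4, 6] → max 10
[10, 4, 6, 9] → max 10
[4, 6, 9, 0] → max 9
[6, 9, 0, 11] → max 11
[9, 0, 11, 11] → max 11
[0, 11, 11, 3] → max 11
[11, 11, 3, 4] → max 11
[11, 3, 4, 9] → max 11
[3, 4, 9, 17] → max 17  > 11 ✓
[4, 9, 17, 8] → max 17  > 11 ✓
[9, 17, 8, 19] → max 19  > 11 ✓
[17, 8, 19, 2] → max 19  > 11 ✓
[8, 19, 2, 9] → max 19  > 11 ✓
[19, 2, 9, 18] → max 19  > 11 ✓
[2, 9, 18, 2] → max 18  > 11 ✓
[9, 18, 2, 16] → max 18  > 11 ✓
[18, 2, 16, 12] → max 18  > 11 ✓
[2, 16, 12, 10] → max 16  > 11 ✓
[16, 12, 10, 8] → max 16  > 11 ✓
[12, 10, 8, 19] → max 19  > 11 ✓
12 windows satisfy the condition.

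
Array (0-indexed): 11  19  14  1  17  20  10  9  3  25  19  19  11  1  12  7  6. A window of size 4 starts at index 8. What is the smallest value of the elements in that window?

Elements at indices 8..11: 3, 25, 19, 19
min(3, 25, 19, 19) = 3

3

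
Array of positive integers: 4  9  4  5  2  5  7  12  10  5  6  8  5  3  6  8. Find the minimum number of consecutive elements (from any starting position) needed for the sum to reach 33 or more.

add 4: running sum 4 < 33
add 9: running sum 13 < 33
add 4: running sum 17 < 33
add 5: running sum 22 < 33
add 2: running sum 24 < 33
add 5: running sum 29 < 33
end 6: [4, 9, 4, 5, 2, 5, 7] sum 36, len 7
end 7: [4, 5, 2, 5, 7, 12] sum 35, len 6
end 8: [5, 7, 12, 10] sum 34, len 4
end 9: [7, 12, 10, 5] sum 34, len 4
end 10: [12, 10, 5, 6] sum 33, len 4
end 11: [12, 10, 5, 6, 8] sum 41, len 5
end 12: [10, 5, 6, 8, 5] sum 34, len 5
end 13: [10, 5, 6, 8, 5, 3] sum 37, len 6
end 14: [5, 6, 8, 5, 3, 6] sum 33, len 6
end 15: [6, 8, 5, 3, 6, 8] sum 36, len 6
Shortest qualifying length: 4.

4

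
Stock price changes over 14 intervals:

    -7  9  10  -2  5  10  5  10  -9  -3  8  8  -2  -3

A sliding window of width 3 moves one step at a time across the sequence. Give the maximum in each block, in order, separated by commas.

10, 10, 10, 10, 10, 10, 10, 10, 8, 8, 8, 8

[-7, 9, 10] → max 10
[9, 10, -2] → max 10
[10, -2, 5] → max 10
[-2, 5, 10] → max 10
[5, 10, 5] → max 10
[10, 5, 10] → max 10
[5, 10, -9] → max 10
[10, -9, -3] → max 10
[-9, -3, 8] → max 8
[-3, 8, 8] → max 8
[8, 8, -2] → max 8
[8, -2, -3] → max 8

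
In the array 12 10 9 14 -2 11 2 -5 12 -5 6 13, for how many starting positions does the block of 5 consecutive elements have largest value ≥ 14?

4

12 10 9 14 -2 → max 14  ≥ 14 ✓
10 9 14 -2 11 → max 14  ≥ 14 ✓
9 14 -2 11 2 → max 14  ≥ 14 ✓
14 -2 11 2 -5 → max 14  ≥ 14 ✓
-2 11 2 -5 12 → max 12
11 2 -5 12 -5 → max 12
2 -5 12 -5 6 → max 12
-5 12 -5 6 13 → max 13
4 windows satisfy the condition.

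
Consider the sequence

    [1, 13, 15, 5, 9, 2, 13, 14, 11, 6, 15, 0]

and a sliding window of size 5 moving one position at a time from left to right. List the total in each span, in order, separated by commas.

43, 44, 44, 43, 49, 46, 59, 46

[1, 13, 15, 5, 9] → sum 43
[13, 15, 5, 9, 2] → sum 44
[15, 5, 9, 2, 13] → sum 44
[5, 9, 2, 13, 14] → sum 43
[9, 2, 13, 14, 11] → sum 49
[2, 13, 14, 11, 6] → sum 46
[13, 14, 11, 6, 15] → sum 59
[14, 11, 6, 15, 0] → sum 46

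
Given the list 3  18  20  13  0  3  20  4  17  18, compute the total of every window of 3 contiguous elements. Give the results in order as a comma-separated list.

Sliding a size-3 window across the 10 values:
[3, 18, 20] → sum 41
[18, 20, 13] → sum 51
[20, 13, 0] → sum 33
[13, 0, 3] → sum 16
[0, 3, 20] → sum 23
[3, 20, 4] → sum 27
[20, 4, 17] → sum 41
[4, 17, 18] → sum 39

41, 51, 33, 16, 23, 27, 41, 39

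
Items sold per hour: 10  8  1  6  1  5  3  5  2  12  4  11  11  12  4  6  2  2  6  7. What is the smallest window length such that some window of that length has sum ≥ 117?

20

add 10: running sum 10 < 117
add 8: running sum 18 < 117
add 1: running sum 19 < 117
add 6: running sum 25 < 117
add 1: running sum 26 < 117
add 5: running sum 31 < 117
add 3: running sum 34 < 117
add 5: running sum 39 < 117
add 2: running sum 41 < 117
add 12: running sum 53 < 117
add 4: running sum 57 < 117
add 11: running sum 68 < 117
add 11: running sum 79 < 117
add 12: running sum 91 < 117
add 4: running sum 95 < 117
add 6: running sum 101 < 117
add 2: running sum 103 < 117
add 2: running sum 105 < 117
add 6: running sum 111 < 117
add 7: shortest ending here [10, 8, 1, 6, 1, 5, 3, 5, 2, 12, 4, 11, 11, 12, 4, 6, 2, 2, 6, 7] sum 118, len 20
Shortest qualifying length: 20.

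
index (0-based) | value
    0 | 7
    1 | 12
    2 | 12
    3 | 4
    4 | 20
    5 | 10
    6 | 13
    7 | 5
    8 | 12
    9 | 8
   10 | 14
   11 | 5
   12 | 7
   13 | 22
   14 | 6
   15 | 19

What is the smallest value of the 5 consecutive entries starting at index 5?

Elements at indices 5..9: 10, 13, 5, 12, 8
min(10, 13, 5, 12, 8) = 5

5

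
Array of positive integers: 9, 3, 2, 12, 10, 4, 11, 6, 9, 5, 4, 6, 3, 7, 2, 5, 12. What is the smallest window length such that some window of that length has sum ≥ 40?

5

Extend right; whenever the sum reaches 40, record the length and shrink from the left:
add 9: running sum 9 < 40
add 3: running sum 12 < 40
add 2: running sum 14 < 40
add 12: running sum 26 < 40
add 10: running sum 36 < 40
add 4: shortest ending here [9, 3, 2, 12, 10, 4] sum 40, len 6
add 11: shortest ending here [3, 2, 12, 10, 4, 11] sum 42, len 6
add 6: shortest ending here [12, 10, 4, 11, 6] sum 43, len 5
add 9: shortest ending here [10, 4, 11, 6, 9] sum 40, len 5
add 5: shortest ending here [10, 4, 11, 6, 9, 5] sum 45, len 6
add 4: shortest ending here [10, 4, 11, 6, 9, 5, 4] sum 49, len 7
add 6: shortest ending here [11, 6, 9, 5, 4, 6] sum 41, len 6
add 3: shortest ending here [11, 6, 9, 5, 4, 6, 3] sum 44, len 7
add 7: shortest ending here [6, 9, 5, 4, 6, 3, 7] sum 40, len 7
add 2: shortest ending here [6, 9, 5, 4, 6, 3, 7, 2] sum 42, len 8
add 5: shortest ending here [9, 5, 4, 6, 3, 7, 2, 5] sum 41, len 8
add 12: shortest ending here [5, 4, 6, 3, 7, 2, 5, 12] sum 44, len 8
Shortest qualifying length: 5.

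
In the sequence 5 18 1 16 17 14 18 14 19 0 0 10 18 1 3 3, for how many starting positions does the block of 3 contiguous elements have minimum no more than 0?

4

(5, 18, 1) → min 1
(18, 1, 16) → min 1
(1, 16, 17) → min 1
(16, 17, 14) → min 14
(17, 14, 18) → min 14
(14, 18, 14) → min 14
(18, 14, 19) → min 14
(14, 19, 0) → min 0  ≤ 0 ✓
(19, 0, 0) → min 0  ≤ 0 ✓
(0, 0, 10) → min 0  ≤ 0 ✓
(0, 10, 18) → min 0  ≤ 0 ✓
(10, 18, 1) → min 1
(18, 1, 3) → min 1
(1, 3, 3) → min 1
4 windows satisfy the condition.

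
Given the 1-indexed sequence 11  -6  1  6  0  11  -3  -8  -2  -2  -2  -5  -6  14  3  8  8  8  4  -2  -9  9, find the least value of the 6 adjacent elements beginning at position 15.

-2

Elements at indices 15..20: 3, 8, 8, 8, 4, -2
min(3, 8, 8, 8, 4, -2) = -2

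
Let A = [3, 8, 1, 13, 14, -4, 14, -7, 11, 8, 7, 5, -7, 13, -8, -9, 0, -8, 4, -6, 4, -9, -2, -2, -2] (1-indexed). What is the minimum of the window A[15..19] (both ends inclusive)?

Elements at indices 15..19: -8, -9, 0, -8, 4
min(-8, -9, 0, -8, 4) = -9

-9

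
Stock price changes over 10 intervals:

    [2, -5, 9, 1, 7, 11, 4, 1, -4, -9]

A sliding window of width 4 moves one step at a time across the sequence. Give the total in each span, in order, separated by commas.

Sliding a size-4 window across the 10 values:
(2, -5, 9, 1) → sum 7
(-5, 9, 1, 7) → sum 12
(9, 1, 7, 11) → sum 28
(1, 7, 11, 4) → sum 23
(7, 11, 4, 1) → sum 23
(11, 4, 1, -4) → sum 12
(4, 1, -4, -9) → sum -8

7, 12, 28, 23, 23, 12, -8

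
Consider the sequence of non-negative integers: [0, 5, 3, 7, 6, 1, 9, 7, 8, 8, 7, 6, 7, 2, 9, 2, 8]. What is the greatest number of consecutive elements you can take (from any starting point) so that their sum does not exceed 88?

Extend to the right; shrink from the left whenever the sum exceeds 88:
[0] sum 0 len 1
[0, 5] sum 5 len 2
[0, 5, 3] sum 8 len 3
[0, 5, 3, 7] sum 15 len 4
[0, 5, 3, 7, 6] sum 21 len 5
[0, 5, 3, 7, 6, 1] sum 22 len 6
[0, 5, 3, 7, 6, 1, 9] sum 31 len 7
[0, 5, 3, 7, 6, 1, 9, 7] sum 38 len 8
[0, 5, 3, 7, 6, 1, 9, 7, 8] sum 46 len 9
[0, 5, 3, 7, 6, 1, 9, 7, 8, 8] sum 54 len 10
[0, 5, 3, 7, 6, 1, 9, 7, 8, 8, 7] sum 61 len 11
[0, 5, 3, 7, 6, 1, 9, 7, 8, 8, 7, 6] sum 67 len 12
[0, 5, 3, 7, 6, 1, 9, 7, 8, 8, 7, 6, 7] sum 74 len 13
[0, 5, 3, 7, 6, 1, 9, 7, 8, 8, 7, 6, 7, 2] sum 76 len 14
[0, 5, 3, 7, 6, 1, 9, 7, 8, 8, 7, 6, 7, 2, 9] sum 85 len 15
[0, 5, 3, 7, 6, 1, 9, 7, 8, 8, 7, 6, 7, 2, 9, 2] sum 87 len 16
[7, 6, 1, 9, 7, 8, 8, 7, 6, 7, 2, 9, 2, 8] sum 87 len 14
Longest length seen: 16.

16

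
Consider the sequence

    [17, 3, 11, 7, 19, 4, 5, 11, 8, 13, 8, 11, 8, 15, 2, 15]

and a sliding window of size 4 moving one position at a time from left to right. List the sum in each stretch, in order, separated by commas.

38, 40, 41, 35, 39, 28, 37, 40, 40, 40, 42, 36, 40

[17, 3, 11, 7] → sum 38
[3, 11, 7, 19] → sum 40
[11, 7, 19, 4] → sum 41
[7, 19, 4, 5] → sum 35
[19, 4, 5, 11] → sum 39
[4, 5, 11, 8] → sum 28
[5, 11, 8, 13] → sum 37
[11, 8, 13, 8] → sum 40
[8, 13, 8, 11] → sum 40
[13, 8, 11, 8] → sum 40
[8, 11, 8, 15] → sum 42
[11, 8, 15, 2] → sum 36
[8, 15, 2, 15] → sum 40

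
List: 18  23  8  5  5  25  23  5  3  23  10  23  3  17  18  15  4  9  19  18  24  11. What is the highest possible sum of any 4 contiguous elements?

72

[18, 23, 8, 5] → sum 54
[23, 8, 5, 5] → sum 41
[8, 5, 5, 25] → sum 43
[5, 5, 25, 23] → sum 58
[5, 25, 23, 5] → sum 58
[25, 23, 5, 3] → sum 56
[23, 5, 3, 23] → sum 54
[5, 3, 23, 10] → sum 41
[3, 23, 10, 23] → sum 59
[23, 10, 23, 3] → sum 59
[10, 23, 3, 17] → sum 53
[23, 3, 17, 18] → sum 61
[3, 17, 18, 15] → sum 53
[17, 18, 15, 4] → sum 54
[18, 15, 4, 9] → sum 46
[15, 4, 9, 19] → sum 47
[4, 9, 19, 18] → sum 50
[9, 19, 18, 24] → sum 70
[19, 18, 24, 11] → sum 72
Highest of these is 72.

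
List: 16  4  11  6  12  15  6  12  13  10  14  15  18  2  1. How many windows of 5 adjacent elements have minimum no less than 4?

(16, 4, 11, 6, 12) → min 4  ≥ 4 ✓
(4, 11, 6, 12, 15) → min 4  ≥ 4 ✓
(11, 6, 12, 15, 6) → min 6  ≥ 4 ✓
(6, 12, 15, 6, 12) → min 6  ≥ 4 ✓
(12, 15, 6, 12, 13) → min 6  ≥ 4 ✓
(15, 6, 12, 13, 10) → min 6  ≥ 4 ✓
(6, 12, 13, 10, 14) → min 6  ≥ 4 ✓
(12, 13, 10, 14, 15) → min 10  ≥ 4 ✓
(13, 10, 14, 15, 18) → min 10  ≥ 4 ✓
(10, 14, 15, 18, 2) → min 2
(14, 15, 18, 2, 1) → min 1
9 windows satisfy the condition.

9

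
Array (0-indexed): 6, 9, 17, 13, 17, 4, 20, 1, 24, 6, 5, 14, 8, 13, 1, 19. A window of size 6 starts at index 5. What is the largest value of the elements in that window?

Elements at indices 5..10: 4, 20, 1, 24, 6, 5
max(4, 20, 1, 24, 6, 5) = 24

24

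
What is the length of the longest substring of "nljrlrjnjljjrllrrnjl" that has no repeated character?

4

add n: [n] len 1
add l: [n, l] len 2
add j: [n, l, j] len 3
add r: [n, l, j, r] len 4
add l (repeat l, move left end past it): [j, r, l] len 3
add r (repeat r, move left end past it): [l, r] len 2
add j: [l, r, j] len 3
add n: [l, r, j, n] len 4
add j (repeat j, move left end past it): [n, j] len 2
add l: [n, j, l] len 3
add j (repeat j, move left end past it): [l, j] len 2
add j (repeat j, move left end past it): [j] len 1
add r: [j, r] len 2
add l: [j, r, l] len 3
add l (repeat l, move left end past it): [l] len 1
add r: [l, r] len 2
add r (repeat r, move left end past it): [r] len 1
add n: [r, n] len 2
add j: [r, n, j] len 3
add l: [r, n, j, l] len 4
Longest all-distinct length: 4.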